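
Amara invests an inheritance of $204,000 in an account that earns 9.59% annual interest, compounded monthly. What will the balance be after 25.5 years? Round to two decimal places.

$2,330,528.01

Growth factor = (1 + 0.0959/12)^306 ≈ 11.42415690617.
A ≈ 204,000 × 11.42415690617 ≈ 2,330,528.0089.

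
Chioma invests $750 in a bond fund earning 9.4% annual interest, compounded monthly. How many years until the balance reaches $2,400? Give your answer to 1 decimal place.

We need (1 + 0.00783333)^(12t) = 3.2, so 12t = ln 3.2 / ln 1.007833 ≈ 149.0682.
t ≈ 149.0682/12 = 12.4223 years.

12.4 years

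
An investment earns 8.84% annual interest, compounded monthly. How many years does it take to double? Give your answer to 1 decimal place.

7.9 years

(1 + 0.00736667)^(12t) = 2.
12t = ln 2 / ln(1 + 0.00736667) ≈ 0.69315/0.00733967 ≈ 94.4385.
t ≈ 7.8699.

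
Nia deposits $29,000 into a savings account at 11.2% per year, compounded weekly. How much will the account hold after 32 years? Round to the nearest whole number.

$1,040,484

Growth factor = (1 + 0.112/52)^1664 ≈ 35.87877305726.
A ≈ 29,000 × 35.87877305726 ≈ 1,040,484.4187.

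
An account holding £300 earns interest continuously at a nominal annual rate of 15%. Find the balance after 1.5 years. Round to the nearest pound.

£376

A = P·e^(rt) = 300·e^(0.15·1.5) = 300·e^0.225.
e^0.225 ≈ 1.25232272, so A ≈ 375.6968.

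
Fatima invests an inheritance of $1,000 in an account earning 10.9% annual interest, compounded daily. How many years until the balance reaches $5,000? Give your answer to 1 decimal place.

(1 + 0.00029863)^(365t) = 5,000/1,000 = 5.
365t·ln(1 + 0.00029863) = ln(5); 365t = 1.6094/0.000298586 ≈ 5390.2069.
t ≈ 14.7677 years.

14.8 years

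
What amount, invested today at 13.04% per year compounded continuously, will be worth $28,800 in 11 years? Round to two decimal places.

$6,861.84

P = A·e^(−rt) = 28,800·e^(−1.4344).
e^(−1.4344) ≈ 0.2382582761, so P ≈ 6,861.8384.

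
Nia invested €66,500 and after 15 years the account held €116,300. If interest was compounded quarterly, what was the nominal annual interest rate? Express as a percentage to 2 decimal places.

3.74%

(1 + r/4)^60 = 116,300/66,500 = 1.74887.
1 + r/4 = 1.74887^(1/60) ≈ 1.00936, so r/4 ≈ 0.00935972.
r ≈ 4·0.00935972 = 3.74389%.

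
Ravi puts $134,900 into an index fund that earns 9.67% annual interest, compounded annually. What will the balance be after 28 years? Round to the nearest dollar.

Growth factor = (1 + 0.0967)^28 ≈ 13.25743837827.
A ≈ 134,900 × 13.25743837827 ≈ 1,788,428.4372.

$1,788,428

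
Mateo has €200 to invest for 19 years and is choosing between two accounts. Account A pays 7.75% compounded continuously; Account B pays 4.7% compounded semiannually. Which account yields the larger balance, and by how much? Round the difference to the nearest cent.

Account A, by €388.56

Account A growth factor: e^(0.0775·19) = e^1.4725 ≈ 4.36012183; balance ≈ 872.0244.
Account B growth factor: (1 + 0.0235)^38 ≈ 2.41734249; balance ≈ 483.4685.
Account A is larger by 388.5559.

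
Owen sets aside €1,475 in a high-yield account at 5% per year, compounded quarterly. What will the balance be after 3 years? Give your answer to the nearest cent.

€1,712.11

Periodic rate = 5%/4 = 0.0125; periods = 4·3 = 12.
A = 1,475·(1 + 0.0125)^12 ≈ 1,475·1.160754518 ≈ 1,712.1129.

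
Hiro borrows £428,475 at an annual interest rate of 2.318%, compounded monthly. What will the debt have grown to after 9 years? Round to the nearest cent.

Periodic rate = 2.318%/12 = 0.00193167; periods = 12·9 = 108.
A = 428,475·(1 + 0.02318/12)^108 ≈ 428,475·1.23172886891 ≈ 527,765.0271.

£527,765.03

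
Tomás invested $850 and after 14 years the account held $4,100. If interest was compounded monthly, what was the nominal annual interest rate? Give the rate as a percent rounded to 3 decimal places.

11.292%

The 168-period growth factor is 4,100/850 = 4.82353.
r/12 = 4.82353^(1/168) − 1 ≈ 0.00941011, so r ≈ 12·0.00941011 = 11.29213%.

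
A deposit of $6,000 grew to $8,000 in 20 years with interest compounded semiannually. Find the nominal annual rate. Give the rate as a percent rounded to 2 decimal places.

1.44%

(1 + r/2)^40 = 8,000/6,000 = 1.33333.
1 + r/2 = 1.33333^(1/40) ≈ 1.007218, so r/2 ≈ 0.00721798.
r ≈ 2·0.00721798 = 1.44360%.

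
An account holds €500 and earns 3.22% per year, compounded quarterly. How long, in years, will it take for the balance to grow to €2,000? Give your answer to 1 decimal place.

(1 + 0.00805)^(4t) = 2,000/500 = 4.
4t·ln(1 + 0.00805) = ln(4); 4t = 1.3863/0.00801777 ≈ 172.9027.
t ≈ 43.2257 years.

43.2 years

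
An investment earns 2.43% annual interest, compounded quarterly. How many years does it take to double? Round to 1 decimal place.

(1 + 0.006075)^(4t) = 2.
4t = ln 2 / ln(1 + 0.006075) ≈ 0.69315/0.00605662 ≈ 114.4445.
t ≈ 28.6111.

28.6 years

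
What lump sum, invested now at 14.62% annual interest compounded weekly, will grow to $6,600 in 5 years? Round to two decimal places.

$3,180.68

Growth factor = (1 + 0.1462/52)^260 ≈ 2.075027289.
P = 6,600/2.075027289 ≈ 3,180.6811.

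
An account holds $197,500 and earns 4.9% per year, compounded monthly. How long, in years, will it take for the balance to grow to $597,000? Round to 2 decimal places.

22.62 years

We need (1 + 0.00408333)^(12t) = 3.0228, so 12t = ln 3.0228 / ln 1.004083 ≈ 271.4536.
t ≈ 271.4536/12 = 22.6211 years.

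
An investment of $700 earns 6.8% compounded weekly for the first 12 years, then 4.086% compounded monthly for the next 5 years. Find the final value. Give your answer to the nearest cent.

$1,940.11

Phase 1: 700·(1 + 0.068/52)^624 ≈ 1,582.1616.
Phase 2: 1,582.1616·(1 + 0.003405)^60 ≈ 1,940.1105.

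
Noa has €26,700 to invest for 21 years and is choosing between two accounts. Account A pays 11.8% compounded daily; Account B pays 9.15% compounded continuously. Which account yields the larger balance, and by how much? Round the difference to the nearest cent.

Account A, by €135,674.36

Account A growth factor: (1 + 0.118/365)^7665 ≈ 11.912634182; balance ≈ 318,067.3327.
Account B growth factor: e^(0.0915·21) = e^1.9215 ≈ 6.83119758441; balance ≈ 182,392.9755.
Account A is larger by 135,674.3572.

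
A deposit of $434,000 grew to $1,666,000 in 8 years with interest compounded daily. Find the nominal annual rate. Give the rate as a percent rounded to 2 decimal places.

16.82%

(1 + r/365)^2920 = 1,666,000/434,000 = 3.83871.
1 + r/365 = 3.83871^(1/2920) ≈ 1.000461, so r/365 ≈ 0.000460769.
r ≈ 365·0.000460769 = 16.81808%.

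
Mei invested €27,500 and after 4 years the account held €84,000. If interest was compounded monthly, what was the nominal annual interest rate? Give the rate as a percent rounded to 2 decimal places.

(1 + r/12)^48 = 84,000/27,500 = 3.05455.
1 + r/12 = 3.05455^(1/48) ≈ 1.023536, so r/12 ≈ 0.0235358.
r ≈ 12·0.0235358 = 28.24301%.

28.24%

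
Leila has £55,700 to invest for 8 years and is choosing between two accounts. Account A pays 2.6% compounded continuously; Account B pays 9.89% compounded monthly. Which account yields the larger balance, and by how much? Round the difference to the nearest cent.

A: e^(0.026·8) = e^0.208 ≈ 1.2312131695, so 55,700 × 1.2312131695 ≈ 68,578.5735.
B: (1 + 0.0989/12)^96 ≈ 2.19890036379, so 55,700 × 2.19890036379 ≈ 122,478.7503.
Difference ≈ 53,900.1767 in favor of B.

Account B, by £53,900.18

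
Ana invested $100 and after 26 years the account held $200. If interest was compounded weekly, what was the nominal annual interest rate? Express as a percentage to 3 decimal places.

2.667%

The 1352-period growth factor is 200/100 = 2.
r/52 = 2^(1/1352) − 1 ≈ 0.000512814, so r ≈ 52·0.000512814 = 2.66663%.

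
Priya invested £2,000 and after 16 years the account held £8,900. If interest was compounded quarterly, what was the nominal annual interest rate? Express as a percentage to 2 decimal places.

The 64-period growth factor is 8,900/2,000 = 4.45.
r/4 = 4.45^(1/64) − 1 ≈ 0.0236008, so r ≈ 4·0.0236008 = 9.44033%.

9.44%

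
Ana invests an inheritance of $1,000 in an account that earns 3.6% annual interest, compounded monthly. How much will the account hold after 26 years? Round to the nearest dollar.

Periodic rate = 3.6%/12 = 0.003; periods = 12·26 = 312.
A = 1,000·(1 + 0.003)^312 ≈ 1,000·2.546191725 ≈ 2,546.1917.

$2,546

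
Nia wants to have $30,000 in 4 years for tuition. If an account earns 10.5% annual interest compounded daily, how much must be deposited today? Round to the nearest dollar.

Periodic rate = 10.5%/365 = 0.000287671; 1460 periods.
P = 30,000/(1 + 0.105/365)^1460 ≈ 30,000/1.5218696329 ≈ 19,712.5952.

$19,713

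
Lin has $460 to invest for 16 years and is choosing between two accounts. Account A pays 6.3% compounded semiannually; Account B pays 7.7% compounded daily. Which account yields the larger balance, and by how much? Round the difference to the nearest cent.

A: (1 + 0.0315)^32 ≈ 2.697835306, so 460 × 2.697835306 ≈ 1,241.0042.
B: (1 + 0.077/365)^5840 ≈ 3.427633453, so 460 × 3.427633453 ≈ 1,576.7114.
Difference ≈ 335.7071 in favor of B.

Account B, by $335.71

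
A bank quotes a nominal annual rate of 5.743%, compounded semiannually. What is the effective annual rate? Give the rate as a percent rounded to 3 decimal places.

One year is 2 periods at 0.028715 each: (1 + 0.028715)^2 ≈ 1.058255.
EAR = 1.058255 − 1 ≈ 5.82546%.

5.825%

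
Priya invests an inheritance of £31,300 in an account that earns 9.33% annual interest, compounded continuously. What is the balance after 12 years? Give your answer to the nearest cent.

£95,891.57

A = P·e^(rt) = 31,300·e^(0.0933·12) = 31,300·e^1.1196.
e^1.1196 ≈ 3.0636285068, so A ≈ 95,891.5723.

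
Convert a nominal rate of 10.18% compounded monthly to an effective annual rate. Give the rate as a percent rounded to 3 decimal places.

One year is 12 periods at 0.00848333 each: (1 + 0.00848333)^12 ≈ 1.106687.
EAR = 1.106687 − 1 ≈ 10.66867%.

10.669%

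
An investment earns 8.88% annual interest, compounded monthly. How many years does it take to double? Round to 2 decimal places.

7.83 years

(1 + 0.0074)^(12t) = 2.
12t = ln 2 / ln(1 + 0.0074) ≈ 0.69315/0.00737275 ≈ 94.0147.
t ≈ 7.8346.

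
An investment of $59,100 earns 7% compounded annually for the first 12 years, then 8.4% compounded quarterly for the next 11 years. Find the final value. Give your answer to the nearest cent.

$332,143.28

After 12 years at 7%: 59,100 × 2.25219158896 ≈ 133,104.5229.
Then 11 years at 8.4%: 133,104.5229 × 2.4953567976 ≈ 332,143.2760.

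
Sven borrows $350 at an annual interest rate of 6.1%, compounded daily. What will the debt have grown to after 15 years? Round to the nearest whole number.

Growth factor = (1 + 0.061/365)^5475 ≈ 2.49658438.
A ≈ 350 × 2.49658438 ≈ 873.8045.

$874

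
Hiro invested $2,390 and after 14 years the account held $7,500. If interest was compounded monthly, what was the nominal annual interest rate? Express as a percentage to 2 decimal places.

8.20%

(1 + r/12)^168 = 7,500/2,390 = 3.13808.
1 + r/12 = 3.13808^(1/168) ≈ 1.00683, so r/12 ≈ 0.00683042.
r ≈ 12·0.00683042 = 8.19651%.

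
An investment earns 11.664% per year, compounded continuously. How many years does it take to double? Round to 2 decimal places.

e^(0.11664t) = 2, so 0.11664t = ln 2 ≈ 0.69315.
t ≈ 0.69315/0.11664 ≈ 5.9426.

5.94 years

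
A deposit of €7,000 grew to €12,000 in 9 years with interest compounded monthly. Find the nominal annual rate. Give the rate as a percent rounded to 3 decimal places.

6.004%

The 108-period growth factor is 12,000/7,000 = 1.71429.
r/12 = 1.71429^(1/108) − 1 ≈ 0.00500318, so r ≈ 12·0.00500318 = 6.00382%.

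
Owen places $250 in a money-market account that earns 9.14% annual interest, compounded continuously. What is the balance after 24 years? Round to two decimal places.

$2,241.86

A = P·e^(rt) = 250·e^(0.0914·24) = 250·e^2.1936.
e^2.1936 ≈ 8.967437852, so A ≈ 2,241.8595.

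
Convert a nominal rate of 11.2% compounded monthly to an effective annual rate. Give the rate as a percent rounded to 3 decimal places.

One year is 12 periods at 0.00933333 each: (1 + 0.00933333)^12 ≈ 1.117932.
EAR = 1.117932 − 1 ≈ 11.79320%.

11.793%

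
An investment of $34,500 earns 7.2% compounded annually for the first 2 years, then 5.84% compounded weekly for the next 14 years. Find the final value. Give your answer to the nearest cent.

$89,761.19

Phase 1: 34,500·(1 + 0.072)^2 ≈ 39,646.8480.
Phase 2: 39,646.8480·(1 + 0.0584/52)^728 ≈ 89,761.1882.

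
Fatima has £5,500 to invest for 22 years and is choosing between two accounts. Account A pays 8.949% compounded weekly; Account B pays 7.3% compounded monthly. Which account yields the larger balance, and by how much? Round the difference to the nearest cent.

Account A growth factor: (1 + 0.08949/52)^1144 ≈ 7.149824735; balance ≈ 39,324.0360.
Account B growth factor: (1 + 0.073/12)^264 ≈ 4.958656338; balance ≈ 27,272.6099.
Account A is larger by 12,051.4262.

Account A, by £12,051.43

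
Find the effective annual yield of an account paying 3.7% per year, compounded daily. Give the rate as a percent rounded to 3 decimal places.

3.769%

EAR = (1 + 3.7%/365)^365 − 1 = (1 + 0.00010137)^365 − 1.
(1 + 0.00010137)^365 ≈ 1.037691, so EAR ≈ 3.76911%.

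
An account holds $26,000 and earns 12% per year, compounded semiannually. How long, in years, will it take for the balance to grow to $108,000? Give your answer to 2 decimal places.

12.22 years

We need (1 + 0.06)^(2t) = 4.1538, so 2t = ln 4.1538 / ln 1.06 ≈ 24.4390.
t ≈ 24.4390/2 = 12.2195 years.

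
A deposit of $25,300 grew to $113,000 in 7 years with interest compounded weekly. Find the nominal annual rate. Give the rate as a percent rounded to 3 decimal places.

21.424%

(1 + r/52)^364 = 113,000/25,300 = 4.4664.
1 + r/52 = 4.4664^(1/364) ≈ 1.00412, so r/52 ≈ 0.00411996.
r ≈ 52·0.00411996 = 21.42377%.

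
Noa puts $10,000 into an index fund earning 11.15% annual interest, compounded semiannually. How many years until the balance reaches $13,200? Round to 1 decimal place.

We need (1 + 0.05575)^(2t) = 1.32, so 2t = ln 1.32 / ln 1.05575 ≈ 5.1175.
t ≈ 5.1175/2 = 2.5588 years.

2.6 years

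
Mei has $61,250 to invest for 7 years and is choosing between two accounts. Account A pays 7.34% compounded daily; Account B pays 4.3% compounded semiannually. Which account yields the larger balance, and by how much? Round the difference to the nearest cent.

Account A, by $19,884.16

A: (1 + 0.0734/365)^2555 ≈ 1.6715449949, so 61,250 × 1.6715449949 ≈ 102,382.1309.
B: (1 + 0.0215)^14 ≈ 1.3469057085, so 61,250 × 1.3469057085 ≈ 82,497.9746.
Difference ≈ 19,884.1563 in favor of A.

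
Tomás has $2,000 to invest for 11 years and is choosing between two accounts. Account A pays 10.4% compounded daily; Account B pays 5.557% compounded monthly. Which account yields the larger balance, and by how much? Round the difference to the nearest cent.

Account A, by $2,597.23

A: (1 + 0.104/365)^4015 ≈ 3.138788979, so 2,000 × 3.138788979 ≈ 6,277.5780.
B: (1 + 0.05557/12)^132 ≈ 1.840171934, so 2,000 × 1.840171934 ≈ 3,680.3439.
Difference ≈ 2,597.2341 in favor of A.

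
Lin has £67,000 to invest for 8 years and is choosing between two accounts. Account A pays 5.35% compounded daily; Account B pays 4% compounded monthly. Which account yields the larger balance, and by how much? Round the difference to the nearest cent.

A: (1 + 0.0535/365)^2920 ≈ 1.53413796342, so 67,000 × 1.53413796342 ≈ 102,787.2435.
B: (1 + 0.04/12)^96 ≈ 1.3763951192, so 67,000 × 1.3763951192 ≈ 92,218.4730.
Difference ≈ 10,568.7706 in favor of A.

Account A, by £10,568.77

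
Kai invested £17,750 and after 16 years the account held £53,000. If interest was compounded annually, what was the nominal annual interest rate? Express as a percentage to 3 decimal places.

7.076%

The 16-period growth factor is 53,000/17,750 = 2.98592.
r = 2.98592^(1/16) − 1 ≈ 0.0707605, i.e. 7.07605%.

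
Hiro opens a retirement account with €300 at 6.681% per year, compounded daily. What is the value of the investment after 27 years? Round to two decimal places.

€1,821.63

Growth factor = (1 + 0.06681/365)^9855 ≈ 6.07210255.
A ≈ 300 × 6.07210255 ≈ 1,821.6308.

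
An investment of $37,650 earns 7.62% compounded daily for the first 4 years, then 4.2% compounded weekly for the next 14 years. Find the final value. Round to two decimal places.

Phase 1: 37,650·(1 + 0.0762/365)^1460 ≈ 51,065.0925.
Phase 2: 51,065.0925·(1 + 0.042/52)^728 ≈ 91,914.9606.

$91,914.96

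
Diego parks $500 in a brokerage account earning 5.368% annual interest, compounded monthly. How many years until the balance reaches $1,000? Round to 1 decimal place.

12.9 years

We need (1 + 0.00447333)^(12t) = 2, so 12t = ln 2 / ln 1.004473 ≈ 155.2973.
t ≈ 155.2973/12 = 12.9414 years.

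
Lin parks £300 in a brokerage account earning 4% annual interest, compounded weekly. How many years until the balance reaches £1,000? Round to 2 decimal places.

30.11 years

We need (1 + 0.000769231)^(52t) = 3.3333, so 52t = ln 3.3333 / ln 1.000769 ≈ 1565.7666.
t ≈ 1565.7666/52 = 30.1109 years.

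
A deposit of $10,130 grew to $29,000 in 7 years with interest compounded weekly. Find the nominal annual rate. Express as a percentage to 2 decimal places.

15.05%

(1 + r/52)^364 = 29,000/10,130 = 2.86278.
1 + r/52 = 2.86278^(1/364) ≈ 1.002894, so r/52 ≈ 0.00289372.
r ≈ 52·0.00289372 = 15.04737%.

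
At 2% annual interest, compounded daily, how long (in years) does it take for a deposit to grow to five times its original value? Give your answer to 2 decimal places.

80.47 years

(1 + 0.0000547945)^(365t) = 5.
365t = ln 5 / ln(1 + 0.0000547945) ≈ 1.6094/5.4793e-05 ≈ 29373.0466.
t ≈ 80.4741.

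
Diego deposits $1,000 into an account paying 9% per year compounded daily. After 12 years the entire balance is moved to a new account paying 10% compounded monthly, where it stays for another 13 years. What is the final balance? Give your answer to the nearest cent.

$10,745.43

After 12 years at 9%: 1,000 × 2.9442875555 ≈ 2,944.2876.
Then 13 years at 10%: 2,944.2876 × 3.6495841847 ≈ 10,745.4253.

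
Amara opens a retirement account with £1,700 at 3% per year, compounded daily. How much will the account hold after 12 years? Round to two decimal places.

£2,436.62

Periodic rate = 3%/365 = 0.0000821918; periods = 365·12 = 4380.
A = 1,700·(1 + 0.03/365)^4380 ≈ 1,700·1.43330821 ≈ 2,436.6240.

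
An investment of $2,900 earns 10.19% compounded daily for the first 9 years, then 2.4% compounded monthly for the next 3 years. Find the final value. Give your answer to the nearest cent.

$7,796.00

Phase 1: 2,900·(1 + 0.1019/365)^3285 ≈ 7,254.9409.
Phase 2: 7,254.9409·(1 + 0.002)^36 ≈ 7,796.0005.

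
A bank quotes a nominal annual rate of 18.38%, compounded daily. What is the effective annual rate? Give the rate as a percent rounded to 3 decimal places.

20.172%

EAR = (1 + 18.38%/365)^365 − 1 = (1 + 0.000503562)^365 − 1.
(1 + 0.000503562)^365 ≈ 1.20172, so EAR ≈ 20.17198%.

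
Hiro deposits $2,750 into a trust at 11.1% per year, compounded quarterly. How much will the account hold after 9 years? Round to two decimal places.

Growth factor = (1 + 0.02775)^36 ≈ 2.678856661.
A ≈ 2,750 × 2.678856661 ≈ 7,366.8558.

$7,366.86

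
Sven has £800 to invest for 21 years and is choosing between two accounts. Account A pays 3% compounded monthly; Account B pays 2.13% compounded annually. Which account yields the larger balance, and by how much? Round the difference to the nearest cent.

Account A, by £255.50

A: (1 + 0.0025)^252 ≈ 1.876135001, so 800 × 1.876135001 ≈ 1,500.9080.
B: (1 + 0.0213)^21 ≈ 1.556753927, so 800 × 1.556753927 ≈ 1,245.4031.
Difference ≈ 255.5049 in favor of A.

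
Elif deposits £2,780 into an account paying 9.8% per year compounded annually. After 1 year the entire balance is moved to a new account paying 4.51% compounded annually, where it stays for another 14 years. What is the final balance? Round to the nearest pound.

After 1 years at 9.8%: 2,780 × 1.098 ≈ 3,052.4400.
Then 14 years at 4.51%: 3,052.4400 × 1.85442754 ≈ 5,660.5288.

£5,661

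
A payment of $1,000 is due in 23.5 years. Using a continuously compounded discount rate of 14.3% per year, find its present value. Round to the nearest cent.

P = A·e^(−rt) = 1,000·e^(−3.3605).
e^(−3.3605) ≈ 0.0347178957, so P ≈ 34.7179.

$34.72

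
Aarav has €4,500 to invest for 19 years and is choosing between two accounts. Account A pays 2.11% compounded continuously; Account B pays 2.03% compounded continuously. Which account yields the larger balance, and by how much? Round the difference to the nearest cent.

Account A, by €101.36

A: e^(0.0211·19) = e^0.4009 ≈ 1.493167944, so 4,500 × 1.493167944 ≈ 6,719.2557.
B: e^(0.0203·19) = e^0.3857 ≈ 1.470643412, so 4,500 × 1.470643412 ≈ 6,617.8954.
Difference ≈ 101.3604 in favor of A.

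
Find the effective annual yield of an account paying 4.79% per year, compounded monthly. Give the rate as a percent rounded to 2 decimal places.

One year is 12 periods at 0.00399167 each: (1 + 0.00399167)^12 ≈ 1.048966.
EAR = 1.048966 − 1 ≈ 4.89657%.

4.90%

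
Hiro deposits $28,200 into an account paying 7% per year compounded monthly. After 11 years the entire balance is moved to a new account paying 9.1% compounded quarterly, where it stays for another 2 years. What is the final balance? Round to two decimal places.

Phase 1: 28,200·(1 + 0.07/12)^132 ≈ 60,769.3069.
Phase 2: 60,769.3069·(1 + 0.02275)^8 ≈ 72,751.2045.

$72,751.20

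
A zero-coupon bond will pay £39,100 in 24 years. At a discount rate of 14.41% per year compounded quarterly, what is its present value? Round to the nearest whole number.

Periodic rate = 14.41%/4 = 0.036025; 96 periods.
P = 39,100/(1 + 0.036025)^96 ≈ 39,100/29.891147991 ≈ 1,308.0796.

£1,308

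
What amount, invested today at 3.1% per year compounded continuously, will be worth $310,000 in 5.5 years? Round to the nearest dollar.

$261,405

P = A·e^(−rt) = 310,000·e^(−0.1705).
e^(−0.1705) ≈ 0.843243089629, so P ≈ 261,405.3578.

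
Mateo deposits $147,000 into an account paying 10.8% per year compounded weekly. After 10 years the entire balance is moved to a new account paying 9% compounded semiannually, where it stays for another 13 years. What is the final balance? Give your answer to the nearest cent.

$1,357,977.34

Phase 1: 147,000·(1 + 0.108/52)^520 ≈ 432,383.3586.
Phase 2: 432,383.3586·(1 + 0.045)^26 ≈ 1,357,977.3372.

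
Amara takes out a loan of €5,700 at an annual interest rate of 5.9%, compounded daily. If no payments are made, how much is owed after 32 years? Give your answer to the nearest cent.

€37,649.27

Periodic rate = 5.9%/365 = 0.000161644; periods = 365·32 = 11680.
A = 5,700·(1 + 0.059/365)^11680 ≈ 5,700·6.605135316 ≈ 37,649.2713.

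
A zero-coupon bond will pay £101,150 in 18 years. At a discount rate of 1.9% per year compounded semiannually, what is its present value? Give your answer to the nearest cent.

Growth factor = (1 + 0.0095)^36 ≈ 1.4054896055.
P = 101,150/1.4054896055 ≈ 71,967.8037.

£71,967.80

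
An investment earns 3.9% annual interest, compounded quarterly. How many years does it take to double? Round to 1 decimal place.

17.9 years

(1 + 0.00975)^(4t) = 2.
4t = ln 2 / ln(1 + 0.00975) ≈ 0.69315/0.00970278 ≈ 71.4380.
t ≈ 17.8595.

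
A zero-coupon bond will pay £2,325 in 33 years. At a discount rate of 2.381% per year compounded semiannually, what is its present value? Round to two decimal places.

£1,064.63

Growth factor = (1 + 0.011905)^66 ≈ 2.183850786.
P = 2,325/2.183850786 ≈ 1,064.6332.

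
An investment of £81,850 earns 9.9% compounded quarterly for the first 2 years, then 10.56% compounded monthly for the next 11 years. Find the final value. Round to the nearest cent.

£316,396.60

After 2 years at 9.9%: 81,850 × 1.21602755448 ≈ 99,531.8553.
Then 11 years at 10.56%: 99,531.8553 × 3.17884762249 ≈ 316,396.6017.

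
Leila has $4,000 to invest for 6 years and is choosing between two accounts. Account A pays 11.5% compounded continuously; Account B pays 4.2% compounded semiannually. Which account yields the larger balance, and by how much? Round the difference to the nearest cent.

Account A, by $2,841.89

A: e^(0.115·6) = e^0.69 ≈ 1.993715533, so 4,000 × 1.993715533 ≈ 7,974.8621.
B: (1 + 0.021)^12 ≈ 1.283243003, so 4,000 × 1.283243003 ≈ 5,132.9720.
Difference ≈ 2,841.8901 in favor of A.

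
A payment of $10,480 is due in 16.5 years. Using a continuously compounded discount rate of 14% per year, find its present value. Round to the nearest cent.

P = A·e^(−rt) = 10,480·e^(−2.31).
e^(−2.31) ≈ 0.09926125156, so P ≈ 1,040.2579.

$1,040.26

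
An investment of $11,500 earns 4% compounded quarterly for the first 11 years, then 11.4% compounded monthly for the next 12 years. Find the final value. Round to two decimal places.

$69,526.26

Phase 1: 11,500·(1 + 0.01)^44 ≈ 17,817.1521.
Phase 2: 17,817.1521·(1 + 0.0095)^144 ≈ 69,526.2553.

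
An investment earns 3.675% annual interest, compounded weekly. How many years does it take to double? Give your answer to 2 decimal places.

(1 + 0.000706731)^(52t) = 2.
52t = ln 2 / ln(1 + 0.000706731) ≈ 0.69315/0.000706481 ≈ 981.1262.
t ≈ 18.8678.

18.87 years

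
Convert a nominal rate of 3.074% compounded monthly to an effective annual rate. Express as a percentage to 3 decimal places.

One year is 12 periods at 0.00256167 each: (1 + 0.00256167)^12 ≈ 1.031177.
EAR = 1.031177 − 1 ≈ 3.11768%.

3.118%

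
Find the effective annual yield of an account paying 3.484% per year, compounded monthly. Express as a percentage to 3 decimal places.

One year is 12 periods at 0.00290333 each: (1 + 0.00290333)^12 ≈ 1.035402.
EAR = 1.035402 − 1 ≈ 3.54018%.

3.540%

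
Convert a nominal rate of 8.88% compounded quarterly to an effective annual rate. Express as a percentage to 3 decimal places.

9.180%

EAR = (1 + 8.88%/4)^4 − 1 = (1 + 0.0222)^4 − 1.
(1 + 0.0222)^4 ≈ 1.091801, so EAR ≈ 9.18010%.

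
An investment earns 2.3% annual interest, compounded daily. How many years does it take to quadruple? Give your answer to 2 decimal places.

(1 + 0.0000630137)^(365t) = 4.
365t = ln 4 / ln(1 + 0.0000630137) ≈ 1.3863/6.30117e-05 ≈ 22000.5819.
t ≈ 60.2756.

60.28 years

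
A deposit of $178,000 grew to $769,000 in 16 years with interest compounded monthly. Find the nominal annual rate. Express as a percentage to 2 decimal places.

9.18%

The 192-period growth factor is 769,000/178,000 = 4.32022.
r/12 = 4.32022^(1/192) − 1 ≈ 0.00765051, so r ≈ 12·0.00765051 = 9.18061%.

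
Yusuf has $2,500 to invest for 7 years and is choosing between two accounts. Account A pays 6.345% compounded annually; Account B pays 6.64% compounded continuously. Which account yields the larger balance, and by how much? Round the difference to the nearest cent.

Account A growth factor: (1 + 0.06345)^7 ≈ 1.538223809; balance ≈ 3,845.5595.
Account B growth factor: e^(0.0664·7) = e^0.4648 ≈ 1.591695818; balance ≈ 3,979.2395.
Account B is larger by 133.6800.

Account B, by $133.68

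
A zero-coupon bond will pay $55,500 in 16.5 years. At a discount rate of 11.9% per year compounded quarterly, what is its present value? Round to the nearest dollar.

$8,017

Periodic rate = 11.9%/4 = 0.02975; 66 periods.
P = 55,500/(1 + 0.02975)^66 ≈ 55,500/6.9230718912 ≈ 8,016.6725.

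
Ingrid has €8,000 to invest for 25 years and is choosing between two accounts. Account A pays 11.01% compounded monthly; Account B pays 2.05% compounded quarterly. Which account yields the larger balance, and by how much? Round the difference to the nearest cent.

Account A, by €110,551.43

Account A growth factor: (1 + 0.009175)^300 ≈ 15.4862047944; balance ≈ 123,889.6384.
Account B growth factor: (1 + 0.005125)^100 ≈ 1.6672760528; balance ≈ 13,338.2084.
Account A is larger by 110,551.4299.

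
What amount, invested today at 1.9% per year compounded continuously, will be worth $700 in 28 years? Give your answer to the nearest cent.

P = A·e^(−rt) = 700·e^(−0.532).
e^(−0.532) ≈ 0.587428936, so P ≈ 411.2003.

$411.20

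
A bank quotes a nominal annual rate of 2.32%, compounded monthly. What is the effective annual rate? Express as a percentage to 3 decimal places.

2.345%

EAR = (1 + 2.32%/12)^12 − 1 = (1 + 0.00193333)^12 − 1.
(1 + 0.00193333)^12 ≈ 1.023448, so EAR ≈ 2.34483%.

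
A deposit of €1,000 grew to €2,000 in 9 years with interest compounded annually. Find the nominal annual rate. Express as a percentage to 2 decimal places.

8.01%

(1 + r)^9 = 2,000/1,000 = 2.
1 + r = 2^(1/9) ≈ 1.08006, so r ≈ 0.0800597.
r ≈ 8.00597%.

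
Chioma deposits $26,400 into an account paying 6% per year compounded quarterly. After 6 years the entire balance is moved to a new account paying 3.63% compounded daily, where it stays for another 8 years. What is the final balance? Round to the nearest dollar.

$50,455

Phase 1: 26,400·(1 + 0.015)^24 ≈ 37,738.8742.
Phase 2: 37,738.8742·(1 + 0.0363/365)^2920 ≈ 50,454.7185.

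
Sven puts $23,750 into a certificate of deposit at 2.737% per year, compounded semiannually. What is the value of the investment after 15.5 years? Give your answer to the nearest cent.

$36,195.72

Periodic rate = 2.737%/2 = 0.013685; periods = 2·15.5 = 31.
A = 23,750·(1 + 0.013685)^31 ≈ 23,750·1.5240303726 ≈ 36,195.7213.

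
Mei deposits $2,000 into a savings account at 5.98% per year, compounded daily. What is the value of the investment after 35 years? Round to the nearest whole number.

$16,216

Periodic rate = 5.98%/365 = 0.000163836; periods = 365·35 = 12775.
A = 2,000·(1 + 0.0598/365)^12775 ≈ 2,000·8.1078162437 ≈ 16,215.6325.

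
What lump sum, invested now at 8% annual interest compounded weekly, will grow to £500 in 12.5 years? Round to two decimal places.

£184.08

Periodic rate = 8%/52 = 0.00153846; 650 periods.
P = 500/(1 + 0.08/52)^650 ≈ 500/2.71619379 ≈ 184.0811.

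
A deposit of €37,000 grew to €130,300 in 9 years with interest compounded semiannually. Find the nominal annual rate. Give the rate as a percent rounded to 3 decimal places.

14.489%

The 18-period growth factor is 130,300/37,000 = 3.52162.
r/2 = 3.52162^(1/18) − 1 ≈ 0.0724439, so r ≈ 2·0.0724439 = 14.48879%.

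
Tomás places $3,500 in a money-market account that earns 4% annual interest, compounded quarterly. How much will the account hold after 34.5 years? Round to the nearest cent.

Growth factor = (1 + 0.01)^138 ≈ 3.9477494527.
A ≈ 3,500 × 3.9477494527 ≈ 13,817.1231.

$13,817.12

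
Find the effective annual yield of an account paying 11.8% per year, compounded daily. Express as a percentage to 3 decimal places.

12.522%

One year is 365 periods at 0.000323288 each: (1 + 0.000323288)^365 ≈ 1.125223.
EAR = 1.125223 − 1 ≈ 12.52227%.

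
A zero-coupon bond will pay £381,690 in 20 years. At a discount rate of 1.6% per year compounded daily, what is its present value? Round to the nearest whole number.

£277,166

Periodic rate = 1.6%/365 = 0.0000438356; 7300 periods.
P = 381,690/(1 + 0.016/365)^7300 ≈ 381,690/1.37711810589 ≈ 277,165.7699.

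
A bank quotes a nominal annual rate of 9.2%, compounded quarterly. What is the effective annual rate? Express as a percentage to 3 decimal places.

9.522%

One year is 4 periods at 0.023 each: (1 + 0.023)^4 ≈ 1.095223.
EAR = 1.095223 − 1 ≈ 9.52229%.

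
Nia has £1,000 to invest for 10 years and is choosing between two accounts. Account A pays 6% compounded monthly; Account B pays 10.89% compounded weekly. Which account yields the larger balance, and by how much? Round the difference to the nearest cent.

Account B, by £1,148.52

Account A growth factor: (1 + 0.005)^120 ≈ 1.819396734; balance ≈ 1,819.3967.
Account B growth factor: (1 + 0.1089/52)^520 ≈ 2.967919733; balance ≈ 2,967.9197.
Account B is larger by 1,148.5230.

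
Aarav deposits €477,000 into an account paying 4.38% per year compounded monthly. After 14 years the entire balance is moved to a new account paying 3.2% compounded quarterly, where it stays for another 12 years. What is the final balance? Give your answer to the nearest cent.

€1,289,580.51

After 14 years at 4.38%: 477,000 × 1.844270166807 ≈ 879,716.8696.
Then 12 years at 3.2%: 879,716.8696 × 1.465904038335 ≈ 1,289,580.5117.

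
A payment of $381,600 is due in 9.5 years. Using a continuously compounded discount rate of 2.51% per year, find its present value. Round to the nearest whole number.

$300,643

P = A·e^(−rt) = 381,600·e^(−0.23845).
e^(−0.23845) ≈ 0.787848079676, so P ≈ 300,642.8272.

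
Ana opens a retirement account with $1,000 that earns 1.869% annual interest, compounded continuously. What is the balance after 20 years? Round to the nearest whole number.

A = P·e^(rt) = 1,000·e^(0.01869·20) = 1,000·e^0.3738.
e^0.3738 ≈ 1.453246472, so A ≈ 1,453.2465.

$1,453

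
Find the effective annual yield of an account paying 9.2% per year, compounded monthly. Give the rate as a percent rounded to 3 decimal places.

One year is 12 periods at 0.00766667 each: (1 + 0.00766667)^12 ≈ 1.09598.
EAR = 1.09598 − 1 ≈ 9.59802%.

9.598%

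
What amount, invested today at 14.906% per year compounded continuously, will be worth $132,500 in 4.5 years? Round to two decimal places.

P = A·e^(−rt) = 132,500·e^(−0.67077).
e^(−0.67077) ≈ 0.511314713839, so P ≈ 67,749.1996.

$67,749.20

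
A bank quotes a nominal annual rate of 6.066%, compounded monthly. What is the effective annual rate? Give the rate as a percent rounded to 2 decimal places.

6.24%

One year is 12 periods at 0.005055 each: (1 + 0.005055)^12 ≈ 1.062375.
EAR = 1.062375 − 1 ≈ 6.23752%.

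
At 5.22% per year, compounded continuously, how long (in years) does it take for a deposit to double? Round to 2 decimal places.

13.28 years

e^(0.0522t) = 2, so 0.0522t = ln 2 ≈ 0.69315.
t ≈ 0.69315/0.0522 ≈ 13.2787.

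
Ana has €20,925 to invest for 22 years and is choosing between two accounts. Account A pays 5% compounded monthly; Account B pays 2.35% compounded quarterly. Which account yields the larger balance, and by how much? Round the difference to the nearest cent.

Account A, by €27,680.72

A: (1 + 0.05/12)^264 ≈ 2.9973083799, so 20,925 × 2.9973083799 ≈ 62,718.6779.
B: (1 + 0.005875)^88 ≈ 1.6744541551, so 20,925 × 1.6744541551 ≈ 35,037.9532.
Difference ≈ 27,680.7247 in favor of A.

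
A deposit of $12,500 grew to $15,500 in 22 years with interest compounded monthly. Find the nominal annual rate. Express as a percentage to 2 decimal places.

(1 + r/12)^264 = 15,500/12,500 = 1.24.
1 + r/12 = 1.24^(1/264) ≈ 1.000815, so r/12 ≈ 0.000815148.
r ≈ 12·0.000815148 = 0.97818%.

0.98%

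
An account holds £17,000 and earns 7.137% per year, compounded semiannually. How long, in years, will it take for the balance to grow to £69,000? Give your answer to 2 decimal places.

(1 + 0.035685)^(2t) = 69,000/17,000 = 4.0588.
2t·ln(1 + 0.035685) = ln(4.0588); 2t = 1.4009/0.035063 ≈ 39.9536.
t ≈ 19.9768 years.

19.98 years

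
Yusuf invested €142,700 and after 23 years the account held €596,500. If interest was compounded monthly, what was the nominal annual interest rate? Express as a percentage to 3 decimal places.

The 276-period growth factor is 596,500/142,700 = 4.1801.
r/12 = 4.1801^(1/276) − 1 ≈ 0.00519582, so r ≈ 12·0.00519582 = 6.23499%.

6.235%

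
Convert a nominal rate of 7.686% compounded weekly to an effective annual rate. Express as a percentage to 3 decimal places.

EAR = (1 + 7.686%/52)^52 − 1 = (1 + 0.00147808)^52 − 1.
(1 + 0.00147808)^52 ≈ 1.07983, so EAR ≈ 7.98296%.

7.983%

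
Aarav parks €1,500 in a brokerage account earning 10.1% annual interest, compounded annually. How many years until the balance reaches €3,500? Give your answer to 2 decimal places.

8.81 years

We need (1 + 0.101)^t = 2.3333, so t = ln 2.3333 / ln 1.101 ≈ 8.8059.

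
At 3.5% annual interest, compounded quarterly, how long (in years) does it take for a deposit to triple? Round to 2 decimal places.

(1 + 0.00875)^(4t) = 3.
4t = ln 3 / ln(1 + 0.00875) ≈ 1.0986/0.00871194 ≈ 126.1042.
t ≈ 31.5260.

31.53 years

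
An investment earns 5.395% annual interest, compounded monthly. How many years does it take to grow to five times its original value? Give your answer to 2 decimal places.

29.90 years

(1 + 0.00449583)^(12t) = 5.
12t = ln 5 / ln(1 + 0.00449583) ≈ 1.6094/0.00448576 ≈ 358.7885.
t ≈ 29.8990.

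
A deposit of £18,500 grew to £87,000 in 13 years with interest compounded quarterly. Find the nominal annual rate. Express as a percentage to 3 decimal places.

12.088%

(1 + r/4)^52 = 87,000/18,500 = 4.7027.
1 + r/4 = 4.7027^(1/52) ≈ 1.030219, so r/4 ≈ 0.0302195.
r ≈ 4·0.0302195 = 12.08779%.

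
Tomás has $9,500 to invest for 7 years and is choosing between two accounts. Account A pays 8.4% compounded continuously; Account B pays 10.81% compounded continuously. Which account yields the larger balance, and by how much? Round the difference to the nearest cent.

Account B, by $3,143.05

A: e^(0.084·7) = e^0.588 ≈ 1.8003840441, so 9,500 × 1.8003840441 ≈ 17,103.6484.
B: e^(0.1081·7) = e^0.7567 ≈ 2.1312315391, so 9,500 × 2.1312315391 ≈ 20,246.6996.
Difference ≈ 3,143.0512 in favor of B.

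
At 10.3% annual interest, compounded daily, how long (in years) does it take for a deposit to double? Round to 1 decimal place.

(1 + 0.000282192)^(365t) = 2.
365t = ln 2 / ln(1 + 0.000282192) ≈ 0.69315/0.000282152 ≈ 2456.6448.
t ≈ 6.7305.

6.7 years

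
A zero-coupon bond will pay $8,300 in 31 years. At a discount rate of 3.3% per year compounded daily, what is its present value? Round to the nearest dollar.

Periodic rate = 3.3%/365 = 0.000090411; 11315 periods.
P = 8,300/(1 + 0.033/365)^11315 ≈ 8,300/2.781398219 ≈ 2,984.1106.

$2,984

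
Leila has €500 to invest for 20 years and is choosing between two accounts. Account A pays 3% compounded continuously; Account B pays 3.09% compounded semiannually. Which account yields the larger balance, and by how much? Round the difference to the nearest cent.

Account B, by €12.17

Account A growth factor: e^(0.03·20) = e^0.6 ≈ 1.8221188; balance ≈ 911.0594.
Account B growth factor: (1 + 0.01545)^40 ≈ 1.84646788; balance ≈ 923.2339.
Account B is larger by 12.1745.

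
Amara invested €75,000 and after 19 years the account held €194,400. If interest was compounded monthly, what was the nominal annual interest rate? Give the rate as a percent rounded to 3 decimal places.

5.023%

The 228-period growth factor is 194,400/75,000 = 2.592.
r/12 = 2.592^(1/228) − 1 ≈ 0.00418606, so r ≈ 12·0.00418606 = 5.02327%.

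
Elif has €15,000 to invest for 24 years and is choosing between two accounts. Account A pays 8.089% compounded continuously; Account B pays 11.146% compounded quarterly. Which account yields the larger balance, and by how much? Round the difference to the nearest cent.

Account B, by €105,348.80

Account A growth factor: e^(0.08089·24) = e^1.94136 ≈ 6.96822131033; balance ≈ 104,523.3197.
Account B growth factor: (1 + 0.027865)^96 ≈ 13.9914748298; balance ≈ 209,872.1224.
Account B is larger by 105,348.8028.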